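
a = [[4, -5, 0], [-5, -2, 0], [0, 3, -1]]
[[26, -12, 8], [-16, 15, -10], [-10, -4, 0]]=a@ [[4, -3, 2], [-2, 0, 0], [4, 4, 0]]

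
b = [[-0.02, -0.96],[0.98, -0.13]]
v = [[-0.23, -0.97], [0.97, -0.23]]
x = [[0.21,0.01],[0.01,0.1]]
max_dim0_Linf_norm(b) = 0.98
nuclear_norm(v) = 1.99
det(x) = 0.02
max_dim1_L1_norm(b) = 1.11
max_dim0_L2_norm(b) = 0.98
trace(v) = -0.46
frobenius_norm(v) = 1.41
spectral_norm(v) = 1.00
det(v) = 0.99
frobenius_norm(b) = 1.38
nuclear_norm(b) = 1.95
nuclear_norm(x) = 0.31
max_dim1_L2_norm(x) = 0.21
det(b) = 0.94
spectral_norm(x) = 0.21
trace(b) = -0.15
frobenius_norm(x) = 0.23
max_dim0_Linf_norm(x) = 0.21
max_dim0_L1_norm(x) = 0.22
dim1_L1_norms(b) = [0.98, 1.11]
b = x + v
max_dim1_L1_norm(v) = 1.2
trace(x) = 0.31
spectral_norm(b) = 1.03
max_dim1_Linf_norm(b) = 0.98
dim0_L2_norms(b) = [0.98, 0.97]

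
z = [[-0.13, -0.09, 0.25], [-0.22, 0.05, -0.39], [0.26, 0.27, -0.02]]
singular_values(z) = [0.49, 0.43, 0.11]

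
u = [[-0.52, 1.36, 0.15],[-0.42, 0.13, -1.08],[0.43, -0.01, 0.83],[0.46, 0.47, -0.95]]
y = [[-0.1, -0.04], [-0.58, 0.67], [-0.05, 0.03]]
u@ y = [[-0.74, 0.94], [0.02, 0.07], [-0.08, 0.00], [-0.27, 0.27]]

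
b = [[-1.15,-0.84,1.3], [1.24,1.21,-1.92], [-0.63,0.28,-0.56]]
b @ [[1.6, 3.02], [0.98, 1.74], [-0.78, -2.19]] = [[-3.68,  -7.78], [4.67,  10.06], [-0.3,  -0.19]]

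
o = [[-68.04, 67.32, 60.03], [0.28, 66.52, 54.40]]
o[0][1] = 67.32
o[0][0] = -68.04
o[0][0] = -68.04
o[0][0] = -68.04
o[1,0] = 0.28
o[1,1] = 66.52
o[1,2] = 54.4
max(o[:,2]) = 60.03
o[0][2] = 60.03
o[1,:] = [0.28, 66.52, 54.4]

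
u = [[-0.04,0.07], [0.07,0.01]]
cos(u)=[[1.00, 0.00], [0.0, 1.00]]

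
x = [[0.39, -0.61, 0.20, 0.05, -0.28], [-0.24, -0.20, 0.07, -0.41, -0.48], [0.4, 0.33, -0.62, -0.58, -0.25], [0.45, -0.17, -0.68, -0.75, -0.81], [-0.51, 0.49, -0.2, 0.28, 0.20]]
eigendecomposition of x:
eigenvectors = [[0.06+0.00j,(0.7+0j),0.21-0.02j,(0.21+0.02j),-0.30+0.00j], [(-0.18+0j),(-0.11+0j),(0.54+0.02j),0.54-0.02j,-0.58+0.00j], [(-0.61+0j),0.07+0.00j,(0.16+0.06j),0.16-0.06j,-0.52+0.00j], [-0.76+0.00j,(0.47+0j),(0.59+0j),(0.59-0j),(-0.14+0j)], [0.15+0.00j,-0.53+0.00j,-0.46-0.25j,(-0.46+0.25j),(0.53+0j)]]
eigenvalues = [(-1.22+0j), (0.75+0j), (-0.3+0.24j), (-0.3-0.24j), (0.08+0j)]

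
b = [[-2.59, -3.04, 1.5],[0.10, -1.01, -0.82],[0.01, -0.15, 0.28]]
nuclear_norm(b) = 5.76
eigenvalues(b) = [-2.36, -1.33, 0.37]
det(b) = 1.15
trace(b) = -3.32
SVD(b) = [[-0.99,0.09,-0.06], [-0.09,-0.99,0.1], [-0.05,0.10,0.99]] @ diag([4.288171882960062, 1.2524519446613493, 0.21481626685322786]) @ [[0.6,0.73,-0.33],[-0.26,0.57,0.78],[0.76,-0.38,0.53]]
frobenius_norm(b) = 4.47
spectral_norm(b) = 4.29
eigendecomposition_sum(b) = [[-2.88,-6.52,-0.39], [0.23,0.51,0.03], [0.02,0.05,0.0]] + [[0.29, 3.52, 1.52], [-0.13, -1.54, -0.67], [-0.01, -0.17, -0.07]] + [[-0.0, -0.04, 0.36], [0.0, 0.02, -0.18], [-0.00, -0.04, 0.35]]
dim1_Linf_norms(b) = [3.04, 1.01, 0.28]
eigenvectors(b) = [[-1.0,-0.91,0.68], [0.08,0.40,-0.34], [0.01,0.04,0.65]]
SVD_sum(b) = [[-2.55, -3.11, 1.42], [-0.24, -0.29, 0.13], [-0.12, -0.14, 0.07]] + [[-0.03, 0.06, 0.09], [0.33, -0.71, -0.97], [-0.03, 0.07, 0.1]] + [[-0.01, 0.0, -0.01], [0.02, -0.01, 0.01], [0.16, -0.08, 0.11]]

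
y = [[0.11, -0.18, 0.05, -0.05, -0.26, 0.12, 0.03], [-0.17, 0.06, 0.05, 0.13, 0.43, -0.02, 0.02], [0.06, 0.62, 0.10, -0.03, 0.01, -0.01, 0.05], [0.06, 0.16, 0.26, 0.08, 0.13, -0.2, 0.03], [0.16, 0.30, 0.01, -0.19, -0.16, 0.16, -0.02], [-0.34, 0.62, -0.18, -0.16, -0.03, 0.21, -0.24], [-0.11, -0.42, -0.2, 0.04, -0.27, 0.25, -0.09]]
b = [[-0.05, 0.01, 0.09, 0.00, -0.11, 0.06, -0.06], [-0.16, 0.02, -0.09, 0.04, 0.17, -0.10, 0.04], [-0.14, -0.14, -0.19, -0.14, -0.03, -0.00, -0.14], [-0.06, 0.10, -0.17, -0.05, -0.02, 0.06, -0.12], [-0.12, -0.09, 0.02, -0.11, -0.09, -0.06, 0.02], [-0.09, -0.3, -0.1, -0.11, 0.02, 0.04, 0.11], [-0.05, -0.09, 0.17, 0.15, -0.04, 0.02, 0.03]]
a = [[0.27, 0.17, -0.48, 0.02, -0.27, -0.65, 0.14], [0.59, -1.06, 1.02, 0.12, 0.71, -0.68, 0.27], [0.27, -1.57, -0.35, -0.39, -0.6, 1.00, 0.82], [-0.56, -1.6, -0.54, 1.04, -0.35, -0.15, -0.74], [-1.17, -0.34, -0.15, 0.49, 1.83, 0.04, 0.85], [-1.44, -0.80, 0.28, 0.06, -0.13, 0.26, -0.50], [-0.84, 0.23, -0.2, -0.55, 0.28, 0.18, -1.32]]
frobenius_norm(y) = 1.47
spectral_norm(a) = 2.89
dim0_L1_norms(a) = [5.14, 5.77, 3.02, 2.67, 4.17, 2.96, 4.64]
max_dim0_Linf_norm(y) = 0.62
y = b @ a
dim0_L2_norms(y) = [0.45, 1.05, 0.39, 0.3, 0.61, 0.43, 0.27]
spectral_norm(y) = 1.08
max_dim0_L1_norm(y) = 2.36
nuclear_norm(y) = 2.92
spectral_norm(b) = 0.48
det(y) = -0.00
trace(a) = 0.67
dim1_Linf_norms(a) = [0.65, 1.06, 1.57, 1.6, 1.83, 1.44, 1.32]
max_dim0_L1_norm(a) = 5.77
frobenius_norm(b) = 0.73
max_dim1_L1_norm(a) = 5.0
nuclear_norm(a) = 12.20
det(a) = 17.36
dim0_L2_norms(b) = [0.28, 0.37, 0.35, 0.27, 0.23, 0.15, 0.23]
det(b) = -0.00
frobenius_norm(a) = 5.11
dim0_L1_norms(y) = [1.01, 2.36, 0.85, 0.68, 1.29, 0.97, 0.48]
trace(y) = 0.31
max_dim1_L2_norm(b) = 0.37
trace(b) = -0.29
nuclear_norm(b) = 1.61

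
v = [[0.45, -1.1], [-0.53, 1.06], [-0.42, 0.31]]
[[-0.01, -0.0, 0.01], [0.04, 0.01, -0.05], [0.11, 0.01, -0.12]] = v@[[-0.38, -0.03, 0.39], [-0.15, -0.01, 0.15]]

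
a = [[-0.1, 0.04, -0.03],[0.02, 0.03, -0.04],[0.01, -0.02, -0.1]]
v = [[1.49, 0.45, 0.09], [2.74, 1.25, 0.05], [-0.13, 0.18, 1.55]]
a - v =[[-1.59,  -0.41,  -0.12],[-2.72,  -1.22,  -0.09],[0.14,  -0.2,  -1.65]]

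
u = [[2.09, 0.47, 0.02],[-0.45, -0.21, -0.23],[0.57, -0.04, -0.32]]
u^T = [[2.09, -0.45, 0.57], [0.47, -0.21, -0.04], [0.02, -0.23, -0.32]]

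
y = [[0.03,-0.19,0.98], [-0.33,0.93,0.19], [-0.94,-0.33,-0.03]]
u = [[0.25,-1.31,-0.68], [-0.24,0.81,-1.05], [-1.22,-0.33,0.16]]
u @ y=[[1.08, -1.04, 0.02], [0.71, 1.15, -0.05], [-0.08, -0.13, -1.26]]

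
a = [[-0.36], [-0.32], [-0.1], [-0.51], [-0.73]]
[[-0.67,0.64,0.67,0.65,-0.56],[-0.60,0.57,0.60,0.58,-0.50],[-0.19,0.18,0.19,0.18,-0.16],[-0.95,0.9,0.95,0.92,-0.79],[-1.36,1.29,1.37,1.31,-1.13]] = a @[[1.86,  -1.77,  -1.87,  -1.8,  1.55]]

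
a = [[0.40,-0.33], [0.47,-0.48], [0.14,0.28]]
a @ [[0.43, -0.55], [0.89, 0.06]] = [[-0.12, -0.24],[-0.23, -0.29],[0.31, -0.06]]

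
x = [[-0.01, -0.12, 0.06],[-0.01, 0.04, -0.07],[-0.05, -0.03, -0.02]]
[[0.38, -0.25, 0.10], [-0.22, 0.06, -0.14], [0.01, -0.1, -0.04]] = x @ [[0.41, 0.65, -0.10],[-2.32, 2.15, 0.24],[1.71, 0.23, 2.1]]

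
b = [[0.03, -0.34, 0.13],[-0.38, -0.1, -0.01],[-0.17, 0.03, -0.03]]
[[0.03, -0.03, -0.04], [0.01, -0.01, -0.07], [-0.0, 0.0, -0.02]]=b @ [[-0.02, 0.02, 0.13], [-0.07, 0.06, 0.19], [0.08, -0.10, 0.13]]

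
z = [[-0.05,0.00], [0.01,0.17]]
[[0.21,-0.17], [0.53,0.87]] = z@[[-4.16, 3.45], [3.36, 4.90]]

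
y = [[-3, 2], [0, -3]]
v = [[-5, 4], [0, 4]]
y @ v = [[15, -4], [0, -12]]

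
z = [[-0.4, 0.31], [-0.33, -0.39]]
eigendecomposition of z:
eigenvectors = [[-0.01+0.70j,(-0.01-0.7j)],[(-0.72+0j),-0.72-0.00j]]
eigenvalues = [(-0.39+0.32j), (-0.39-0.32j)]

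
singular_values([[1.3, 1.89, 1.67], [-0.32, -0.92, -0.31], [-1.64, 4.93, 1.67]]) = [5.87, 2.08, 0.26]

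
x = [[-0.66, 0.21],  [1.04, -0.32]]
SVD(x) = [[-0.54, 0.84],[0.84, 0.54]] @ diag([1.2898328728763842, 0.005582118545283797]) @ [[0.95,-0.30], [0.3,0.95]]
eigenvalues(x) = [-0.99, 0.01]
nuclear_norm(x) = 1.30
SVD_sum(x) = [[-0.66, 0.21], [1.04, -0.32]] + [[0.00,0.0], [0.00,0.00]]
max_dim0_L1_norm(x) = 1.7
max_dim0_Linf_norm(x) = 1.04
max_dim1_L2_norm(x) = 1.09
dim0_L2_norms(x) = [1.23, 0.38]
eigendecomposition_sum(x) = [[-0.66, 0.21], [1.03, -0.32]] + [[0.0, 0.00], [0.01, 0.0]]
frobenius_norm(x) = 1.29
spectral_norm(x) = 1.29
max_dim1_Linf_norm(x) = 1.04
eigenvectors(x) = [[-0.54, -0.3], [0.84, -0.95]]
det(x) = -0.01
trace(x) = -0.98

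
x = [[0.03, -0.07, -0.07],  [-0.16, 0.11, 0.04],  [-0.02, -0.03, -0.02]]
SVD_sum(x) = [[0.06, -0.05, -0.03], [-0.14, 0.12, 0.06], [0.01, -0.01, -0.00]] + [[-0.04, -0.02, -0.04], [-0.02, -0.01, -0.02], [-0.02, -0.02, -0.03]] + [[0.00,0.01,-0.00], [0.0,0.00,-0.00], [-0.0,-0.01,0.01]]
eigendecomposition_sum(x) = [[0.06, -0.05, -0.03],[-0.14, 0.12, 0.08],[0.02, -0.01, -0.01]] + [[-0.04,  -0.02,  -0.03], [-0.02,  -0.01,  -0.02], [-0.03,  -0.01,  -0.02]] + [[0.00, 0.00, -0.0], [0.01, 0.0, -0.01], [-0.01, -0.00, 0.01]]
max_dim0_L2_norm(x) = 0.16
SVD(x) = [[-0.4, -0.78, -0.49], [0.92, -0.36, -0.17], [-0.04, -0.51, 0.86]] @ diag([0.21454842456410408, 0.07374892035471445, 0.015168067232674012]) @ [[-0.73, 0.61, 0.31], [0.61, 0.4, 0.68], [-0.29, -0.69, 0.67]]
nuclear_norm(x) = 0.30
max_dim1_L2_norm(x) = 0.2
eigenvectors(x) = [[-0.39, 0.69, -0.24],[0.91, 0.49, -0.71],[-0.1, 0.53, 0.67]]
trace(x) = 0.12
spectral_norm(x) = 0.21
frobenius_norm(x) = 0.23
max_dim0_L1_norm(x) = 0.21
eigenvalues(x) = [0.17, -0.07, 0.02]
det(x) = -0.00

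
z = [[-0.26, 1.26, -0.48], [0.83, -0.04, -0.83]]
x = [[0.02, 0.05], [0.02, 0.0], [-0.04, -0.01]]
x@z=[[0.04, 0.02, -0.05], [-0.01, 0.03, -0.01], [0.00, -0.05, 0.03]]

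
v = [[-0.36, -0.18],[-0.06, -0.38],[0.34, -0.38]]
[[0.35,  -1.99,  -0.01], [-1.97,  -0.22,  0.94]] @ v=[[-0.01, 0.70], [1.04, 0.08]]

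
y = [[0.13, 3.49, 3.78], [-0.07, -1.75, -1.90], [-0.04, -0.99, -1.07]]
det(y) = 0.000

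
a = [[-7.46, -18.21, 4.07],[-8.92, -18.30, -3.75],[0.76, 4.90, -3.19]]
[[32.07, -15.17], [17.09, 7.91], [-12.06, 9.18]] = a@[[-0.71, 1.25], [-1.01, -0.39], [2.06, -3.18]]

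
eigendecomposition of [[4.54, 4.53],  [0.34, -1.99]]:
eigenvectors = [[1.0,-0.56], [0.05,0.83]]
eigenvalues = [4.77, -2.22]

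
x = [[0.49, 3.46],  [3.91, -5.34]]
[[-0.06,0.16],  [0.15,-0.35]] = x @ [[0.01, -0.02], [-0.02, 0.05]]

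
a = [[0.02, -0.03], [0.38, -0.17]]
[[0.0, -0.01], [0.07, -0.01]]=a@[[0.24, 0.11], [0.11, 0.29]]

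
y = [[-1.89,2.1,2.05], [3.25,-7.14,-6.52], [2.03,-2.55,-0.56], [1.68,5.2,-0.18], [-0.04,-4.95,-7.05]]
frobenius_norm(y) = 15.21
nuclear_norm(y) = 22.11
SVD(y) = [[-0.23, -0.16, -0.31], [0.72, 0.14, 0.33], [0.19, -0.08, 0.57], [-0.24, 0.96, 0.07], [0.59, 0.17, -0.68]] @ diag([14.0937908820249, 4.528040982670035, 3.4838776432320815]) @ [[0.19, -0.72, -0.66], [0.49, 0.66, -0.58], [0.85, -0.21, 0.48]]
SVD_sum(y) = [[-0.63, 2.35, 2.15],[1.96, -7.32, -6.70],[0.50, -1.89, -1.73],[-0.64, 2.40, 2.20],[1.59, -5.97, -5.46]] + [[-0.35, -0.47, 0.41], [0.31, 0.42, -0.37], [-0.18, -0.24, 0.21], [2.11, 2.85, -2.50], [0.38, 0.52, -0.46]] + [[-0.91, 0.23, -0.51], [0.98, -0.24, 0.55], [1.7, -0.42, 0.96], [0.21, -0.05, 0.12], [-2.02, 0.5, -1.13]]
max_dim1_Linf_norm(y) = 7.14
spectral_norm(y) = 14.09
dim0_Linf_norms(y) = [3.25, 7.14, 7.05]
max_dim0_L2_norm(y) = 10.65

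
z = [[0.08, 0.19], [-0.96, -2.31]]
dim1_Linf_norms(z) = [0.19, 2.31]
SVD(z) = [[-0.08, 1.00],  [1.00, 0.08]] @ diag([2.5100197381182436, 0.0009561677796998614]) @ [[-0.38, -0.92], [0.92, -0.38]]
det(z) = -0.00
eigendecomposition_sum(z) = [[0.00, 0.0], [-0.0, -0.00]] + [[0.08, 0.19], [-0.96, -2.31]]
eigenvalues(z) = [0.0, -2.23]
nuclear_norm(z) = 2.51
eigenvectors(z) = [[0.92, -0.08], [-0.38, 1.0]]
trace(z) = -2.23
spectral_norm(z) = 2.51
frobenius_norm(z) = 2.51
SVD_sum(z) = [[0.08, 0.19],[-0.96, -2.31]] + [[0.0, -0.0], [0.0, -0.0]]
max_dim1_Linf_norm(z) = 2.31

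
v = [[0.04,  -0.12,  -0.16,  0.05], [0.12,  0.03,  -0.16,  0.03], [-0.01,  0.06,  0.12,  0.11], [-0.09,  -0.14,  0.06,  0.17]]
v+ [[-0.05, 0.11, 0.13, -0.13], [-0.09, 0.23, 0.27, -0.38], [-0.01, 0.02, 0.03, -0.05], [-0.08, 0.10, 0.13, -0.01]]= [[-0.01,-0.01,-0.03,-0.08], [0.03,0.26,0.11,-0.35], [-0.02,0.08,0.15,0.06], [-0.17,-0.04,0.19,0.16]]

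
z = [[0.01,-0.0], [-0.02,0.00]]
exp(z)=[[1.01,  0.00], [-0.02,  1.0]]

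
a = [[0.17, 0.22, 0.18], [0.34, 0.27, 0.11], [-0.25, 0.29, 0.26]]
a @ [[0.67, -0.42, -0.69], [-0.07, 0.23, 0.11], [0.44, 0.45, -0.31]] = [[0.18, 0.06, -0.15], [0.26, -0.03, -0.24], [-0.07, 0.29, 0.12]]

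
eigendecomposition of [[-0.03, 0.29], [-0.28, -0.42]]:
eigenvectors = [[(0.71+0j),0.71-0.00j], [-0.48+0.51j,-0.48-0.51j]]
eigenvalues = [(-0.22+0.21j), (-0.22-0.21j)]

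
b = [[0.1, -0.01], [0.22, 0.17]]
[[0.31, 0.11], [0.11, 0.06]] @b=[[0.06, 0.02], [0.02, 0.01]]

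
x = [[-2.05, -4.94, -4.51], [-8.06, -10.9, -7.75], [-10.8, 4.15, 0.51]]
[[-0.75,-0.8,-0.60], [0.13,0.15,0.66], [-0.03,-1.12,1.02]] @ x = [[14.47, 9.94, 9.28], [-8.6, 0.46, -1.41], [-1.93, 16.59, 9.34]]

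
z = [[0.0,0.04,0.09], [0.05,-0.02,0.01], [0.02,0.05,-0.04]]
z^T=[[0.00, 0.05, 0.02],[0.04, -0.02, 0.05],[0.09, 0.01, -0.04]]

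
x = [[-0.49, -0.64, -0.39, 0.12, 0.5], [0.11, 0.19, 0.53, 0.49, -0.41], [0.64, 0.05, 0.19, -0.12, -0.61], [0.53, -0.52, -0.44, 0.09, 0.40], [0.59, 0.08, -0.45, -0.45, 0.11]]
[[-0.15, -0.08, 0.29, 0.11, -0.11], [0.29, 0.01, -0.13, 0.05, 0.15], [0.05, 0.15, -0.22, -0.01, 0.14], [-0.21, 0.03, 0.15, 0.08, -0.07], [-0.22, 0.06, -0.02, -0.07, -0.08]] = x @ [[-0.09, 0.11, -0.12, -0.03, 0.05], [0.17, -0.13, -0.08, -0.09, -0.08], [0.04, 0.13, -0.26, -0.16, 0.21], [0.32, -0.16, 0.17, 0.23, 0.00], [-0.21, -0.07, 0.11, -0.11, -0.11]]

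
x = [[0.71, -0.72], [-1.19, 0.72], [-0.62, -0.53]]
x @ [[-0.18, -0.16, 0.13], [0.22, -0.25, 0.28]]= [[-0.29, 0.07, -0.11], [0.37, 0.01, 0.05], [-0.01, 0.23, -0.23]]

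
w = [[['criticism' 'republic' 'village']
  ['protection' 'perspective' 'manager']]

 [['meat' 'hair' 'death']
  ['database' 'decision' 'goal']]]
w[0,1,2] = 'manager'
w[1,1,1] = 'decision'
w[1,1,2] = 'goal'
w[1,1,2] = 'goal'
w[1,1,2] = 'goal'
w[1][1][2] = 'goal'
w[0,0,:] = ['criticism', 'republic', 'village']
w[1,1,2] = 'goal'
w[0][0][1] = 'republic'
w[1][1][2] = 'goal'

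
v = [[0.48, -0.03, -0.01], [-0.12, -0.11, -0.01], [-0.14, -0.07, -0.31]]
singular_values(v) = [0.52, 0.3, 0.11]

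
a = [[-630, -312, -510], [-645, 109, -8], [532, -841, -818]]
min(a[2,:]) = -841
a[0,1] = -312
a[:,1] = [-312, 109, -841]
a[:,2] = [-510, -8, -818]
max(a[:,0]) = 532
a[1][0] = -645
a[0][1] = -312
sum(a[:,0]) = -743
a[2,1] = -841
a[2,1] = -841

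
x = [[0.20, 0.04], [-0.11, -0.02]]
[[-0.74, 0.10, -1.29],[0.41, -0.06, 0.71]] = x @ [[-4.18,0.91,-5.91], [2.43,-1.96,-2.81]]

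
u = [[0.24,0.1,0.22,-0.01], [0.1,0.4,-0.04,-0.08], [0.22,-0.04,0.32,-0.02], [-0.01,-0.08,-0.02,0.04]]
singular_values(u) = [0.52, 0.43, 0.05, 0.0]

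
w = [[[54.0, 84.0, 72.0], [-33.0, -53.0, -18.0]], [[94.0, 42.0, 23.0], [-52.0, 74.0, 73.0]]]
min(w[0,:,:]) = -53.0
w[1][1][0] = -52.0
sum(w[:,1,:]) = -9.0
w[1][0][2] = 23.0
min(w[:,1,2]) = -18.0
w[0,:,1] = [84.0, -53.0]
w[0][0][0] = 54.0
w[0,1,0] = -33.0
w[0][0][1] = 84.0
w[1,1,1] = 74.0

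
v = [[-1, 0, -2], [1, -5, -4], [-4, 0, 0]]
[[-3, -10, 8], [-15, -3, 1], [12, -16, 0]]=v@[[-3, 4, 0], [0, -1, 3], [3, 3, -4]]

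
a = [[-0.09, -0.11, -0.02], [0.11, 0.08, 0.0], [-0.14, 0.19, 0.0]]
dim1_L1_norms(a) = [0.22, 0.19, 0.33]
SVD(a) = [[0.27, 0.66, -0.69],[-0.12, -0.69, -0.71],[-0.95, 0.28, -0.11]] @ diag([0.24094416569879895, 0.1911849180957946, 0.013936861497985573]) @ [[0.4, -0.92, -0.02], [-0.92, -0.39, -0.07], [-0.05, -0.05, 1.0]]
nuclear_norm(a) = 0.45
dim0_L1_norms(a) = [0.34, 0.38, 0.02]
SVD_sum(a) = [[0.03, -0.06, -0.00], [-0.01, 0.03, 0.0], [-0.09, 0.21, 0.01]] + [[-0.12, -0.05, -0.01], [0.12, 0.05, 0.01], [-0.05, -0.02, -0.0]] + [[0.00, 0.0, -0.01],  [0.0, 0.00, -0.01],  [0.0, 0.0, -0.0]]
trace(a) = -0.01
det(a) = -0.00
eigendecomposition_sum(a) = [[(-0.05-0j), -0.02-0.00j, -0.01-0.00j], [0.04+0.00j, 0.01+0.00j, (0.01+0j)], [-0.17-0.00j, -0.07-0.00j, -0.04-0.00j]] + [[(-0.02+0.03j), (-0.04+0.01j), (-0-0.01j)], [(0.04+0.01j), (0.03+0.04j), -0.00+0.01j], [0.02-0.11j, 0.13-0.10j, 0.02+0.01j]] + [[-0.02-0.03j, (-0.04-0.01j), -0.00+0.01j], [(0.04-0.01j), (0.03-0.04j), -0.00-0.01j], [(0.02+0.11j), 0.13+0.10j, (0.02-0.01j)]]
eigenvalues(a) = [(-0.08+0j), (0.04+0.08j), (0.04-0.08j)]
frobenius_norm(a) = 0.31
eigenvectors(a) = [[(0.28+0j),(-0.23-0.12j),(-0.23+0.12j)], [(-0.19+0j),0.3j,-0.3j], [(0.94+0j),0.92+0.00j,0.92-0.00j]]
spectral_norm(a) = 0.24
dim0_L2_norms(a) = [0.2, 0.23, 0.02]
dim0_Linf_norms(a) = [0.14, 0.19, 0.02]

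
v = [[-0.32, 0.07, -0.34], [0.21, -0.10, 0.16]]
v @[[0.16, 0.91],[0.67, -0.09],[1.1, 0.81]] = [[-0.38, -0.57], [0.14, 0.33]]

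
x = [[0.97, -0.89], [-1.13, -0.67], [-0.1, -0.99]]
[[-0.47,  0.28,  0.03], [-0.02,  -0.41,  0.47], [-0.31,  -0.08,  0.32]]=x@[[-0.18, 0.33, -0.24], [0.33, 0.05, -0.3]]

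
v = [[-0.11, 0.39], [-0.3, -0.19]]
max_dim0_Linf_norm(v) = 0.39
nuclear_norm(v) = 0.75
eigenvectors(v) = [[0.75+0.00j, (0.75-0j)],[-0.08+0.65j, -0.08-0.65j]]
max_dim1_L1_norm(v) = 0.5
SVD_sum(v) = [[0.06,0.36], [-0.04,-0.23]] + [[-0.17, 0.03], [-0.26, 0.04]]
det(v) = 0.14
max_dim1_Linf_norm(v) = 0.39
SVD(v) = [[-0.84,0.54], [0.54,0.84]] @ diag([0.436406059013495, 0.31599011322557213]) @ [[-0.16, -0.99], [-0.99, 0.16]]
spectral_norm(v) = 0.44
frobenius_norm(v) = 0.54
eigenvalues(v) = [(-0.15+0.34j), (-0.15-0.34j)]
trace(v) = -0.30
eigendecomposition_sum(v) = [[-0.05+0.18j,(0.2+0.09j)], [(-0.15-0.07j),-0.10+0.16j]] + [[-0.05-0.18j, (0.2-0.09j)], [-0.15+0.07j, -0.09-0.16j]]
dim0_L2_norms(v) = [0.32, 0.43]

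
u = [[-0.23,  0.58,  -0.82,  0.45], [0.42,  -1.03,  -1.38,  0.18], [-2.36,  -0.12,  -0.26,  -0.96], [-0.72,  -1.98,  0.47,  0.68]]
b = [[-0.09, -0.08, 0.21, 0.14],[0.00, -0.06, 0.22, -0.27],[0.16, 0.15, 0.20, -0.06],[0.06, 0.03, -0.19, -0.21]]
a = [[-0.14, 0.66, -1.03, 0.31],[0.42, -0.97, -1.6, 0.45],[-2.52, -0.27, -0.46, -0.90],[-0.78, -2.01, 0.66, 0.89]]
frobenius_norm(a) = 4.34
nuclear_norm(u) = 7.48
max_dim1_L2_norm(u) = 2.56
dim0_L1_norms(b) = [0.31, 0.32, 0.82, 0.68]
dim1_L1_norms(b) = [0.52, 0.55, 0.57, 0.49]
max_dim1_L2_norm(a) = 2.73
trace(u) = -0.84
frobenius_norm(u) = 4.02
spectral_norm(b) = 0.41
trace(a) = -0.68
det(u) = 8.13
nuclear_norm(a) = 7.99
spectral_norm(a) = 2.88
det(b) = 0.00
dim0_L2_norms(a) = [2.67, 2.34, 2.07, 1.38]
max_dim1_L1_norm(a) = 4.34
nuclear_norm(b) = 1.04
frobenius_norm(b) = 0.62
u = b + a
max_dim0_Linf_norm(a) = 2.52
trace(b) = -0.16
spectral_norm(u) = 2.69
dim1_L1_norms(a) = [2.14, 3.44, 4.15, 4.34]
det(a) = 8.95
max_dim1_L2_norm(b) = 0.35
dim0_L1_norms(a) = [3.86, 3.91, 3.75, 2.55]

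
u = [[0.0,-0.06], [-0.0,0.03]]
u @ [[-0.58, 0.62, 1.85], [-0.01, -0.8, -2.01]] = [[0.0, 0.05, 0.12], [-0.0, -0.02, -0.06]]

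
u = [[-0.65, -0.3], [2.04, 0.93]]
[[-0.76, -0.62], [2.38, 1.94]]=u@[[1.14, 0.87],[0.06, 0.18]]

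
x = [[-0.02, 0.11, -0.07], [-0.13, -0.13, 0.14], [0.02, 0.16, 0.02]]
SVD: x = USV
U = [[0.41, 0.26, -0.87], [-0.79, 0.58, -0.2], [0.46, 0.77, 0.45]]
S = [0.28, 0.13, 0.07]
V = [[0.38, 0.8, -0.47], [-0.51, 0.6, 0.61], [0.77, 0.01, 0.63]]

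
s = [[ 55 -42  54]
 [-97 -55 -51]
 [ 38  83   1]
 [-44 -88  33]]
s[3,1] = -88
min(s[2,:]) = 1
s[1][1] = -55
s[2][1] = 83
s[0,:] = [55, -42, 54]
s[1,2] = -51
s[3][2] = 33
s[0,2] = 54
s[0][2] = 54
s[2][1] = 83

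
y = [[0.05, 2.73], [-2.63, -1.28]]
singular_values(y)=[3.42, 2.08]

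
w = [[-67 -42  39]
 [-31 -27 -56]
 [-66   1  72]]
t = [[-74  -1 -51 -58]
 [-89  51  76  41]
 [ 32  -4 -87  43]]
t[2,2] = -87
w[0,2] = 39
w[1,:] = [-31, -27, -56]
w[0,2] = 39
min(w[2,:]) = -66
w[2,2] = 72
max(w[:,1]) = 1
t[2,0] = 32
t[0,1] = -1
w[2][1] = 1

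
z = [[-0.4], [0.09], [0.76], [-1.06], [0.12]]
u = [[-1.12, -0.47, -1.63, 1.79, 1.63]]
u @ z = [[-2.53]]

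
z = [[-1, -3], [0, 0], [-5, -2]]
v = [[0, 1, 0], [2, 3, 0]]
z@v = [[-6, -10, 0], [0, 0, 0], [-4, -11, 0]]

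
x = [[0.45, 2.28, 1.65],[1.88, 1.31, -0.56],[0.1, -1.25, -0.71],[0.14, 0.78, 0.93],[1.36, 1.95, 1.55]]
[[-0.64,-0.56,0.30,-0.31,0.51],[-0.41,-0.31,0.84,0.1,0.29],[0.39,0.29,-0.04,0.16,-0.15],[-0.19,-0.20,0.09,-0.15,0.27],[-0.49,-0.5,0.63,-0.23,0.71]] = x @ [[0.05, -0.02, 0.38, 0.05, 0.24], [-0.35, -0.22, 0.08, -0.05, -0.01], [0.08, -0.03, -0.03, -0.13, 0.26]]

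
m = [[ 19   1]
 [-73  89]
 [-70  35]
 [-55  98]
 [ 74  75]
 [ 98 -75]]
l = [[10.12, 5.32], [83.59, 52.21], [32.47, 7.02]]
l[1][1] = 52.21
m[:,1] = [1, 89, 35, 98, 75, -75]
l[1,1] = 52.21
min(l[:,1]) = 5.32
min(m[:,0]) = -73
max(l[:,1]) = 52.21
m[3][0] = -55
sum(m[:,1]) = 223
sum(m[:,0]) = -7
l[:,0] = [10.12, 83.59, 32.47]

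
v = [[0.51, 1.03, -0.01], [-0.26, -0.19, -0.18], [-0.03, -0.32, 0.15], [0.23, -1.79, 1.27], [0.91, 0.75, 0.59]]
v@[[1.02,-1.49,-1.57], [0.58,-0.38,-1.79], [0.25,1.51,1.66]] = [[1.12,  -1.17,  -2.66], [-0.42,  0.19,  0.45], [-0.18,  0.39,  0.87], [-0.49,  2.26,  4.95], [1.51,  -0.75,  -1.79]]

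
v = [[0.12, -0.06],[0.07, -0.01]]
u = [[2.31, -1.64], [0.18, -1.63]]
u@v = [[0.16, -0.12],[-0.09, 0.01]]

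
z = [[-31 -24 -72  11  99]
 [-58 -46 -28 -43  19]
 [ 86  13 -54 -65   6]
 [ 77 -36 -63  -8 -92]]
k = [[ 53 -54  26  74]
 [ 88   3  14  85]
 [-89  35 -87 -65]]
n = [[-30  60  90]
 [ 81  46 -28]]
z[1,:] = [-58, -46, -28, -43, 19]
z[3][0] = 77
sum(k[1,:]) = 190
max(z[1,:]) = 19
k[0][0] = 53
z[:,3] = [11, -43, -65, -8]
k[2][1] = 35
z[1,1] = -46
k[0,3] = 74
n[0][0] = -30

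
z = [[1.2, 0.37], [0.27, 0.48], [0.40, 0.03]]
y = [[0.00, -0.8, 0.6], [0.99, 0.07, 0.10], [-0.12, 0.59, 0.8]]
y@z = [[0.02, -0.37],[1.25, 0.4],[0.34, 0.26]]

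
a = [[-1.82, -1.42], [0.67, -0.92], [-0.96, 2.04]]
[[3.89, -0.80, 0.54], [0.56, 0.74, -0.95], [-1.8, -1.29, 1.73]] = a@[[-1.06, 0.68, -0.70],[-1.38, -0.31, 0.52]]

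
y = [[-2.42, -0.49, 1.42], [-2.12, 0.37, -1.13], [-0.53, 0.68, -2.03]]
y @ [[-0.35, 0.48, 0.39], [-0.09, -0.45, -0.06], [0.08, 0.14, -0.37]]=[[1.0, -0.74, -1.44], [0.62, -1.34, -0.43], [-0.04, -0.84, 0.50]]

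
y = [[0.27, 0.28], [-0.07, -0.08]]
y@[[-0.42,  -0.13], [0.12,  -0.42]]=[[-0.08,-0.15], [0.02,0.04]]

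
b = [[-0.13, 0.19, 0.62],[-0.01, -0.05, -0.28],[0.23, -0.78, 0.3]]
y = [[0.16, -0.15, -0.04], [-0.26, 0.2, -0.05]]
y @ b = [[-0.03, 0.07, 0.13],[0.02, -0.02, -0.23]]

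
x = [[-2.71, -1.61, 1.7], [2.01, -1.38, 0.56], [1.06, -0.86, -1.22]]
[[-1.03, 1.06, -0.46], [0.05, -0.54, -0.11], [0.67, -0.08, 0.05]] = x@[[0.13, -0.36, 0.05], [-0.02, -0.18, 0.12], [-0.42, -0.12, -0.08]]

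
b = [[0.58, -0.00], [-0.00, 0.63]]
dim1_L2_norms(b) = [0.58, 0.63]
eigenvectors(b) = [[1.0, 0.0],[0.00, 1.00]]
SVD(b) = [[0.00, 1.0], [1.0, 0.0]] @ diag([0.63, 0.58]) @ [[0.0, 1.0], [1.00, 0.0]]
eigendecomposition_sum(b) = [[0.58, 0.0], [0.0, 0.0]] + [[0.0, 0.0], [0.0, 0.63]]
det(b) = 0.37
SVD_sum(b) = [[0.00, 0.0], [0.0, 0.63]] + [[0.58, 0.00], [0.0, 0.0]]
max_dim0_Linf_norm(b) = 0.63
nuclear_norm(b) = 1.21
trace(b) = 1.21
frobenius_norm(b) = 0.86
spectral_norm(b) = 0.63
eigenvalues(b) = [0.58, 0.63]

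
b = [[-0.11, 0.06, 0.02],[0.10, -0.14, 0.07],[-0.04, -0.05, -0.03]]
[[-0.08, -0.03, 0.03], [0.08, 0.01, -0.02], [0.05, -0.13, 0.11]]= b @ [[0.21, 1.06, -0.95], [-0.76, 1.14, -0.96], [-0.65, 0.97, -0.78]]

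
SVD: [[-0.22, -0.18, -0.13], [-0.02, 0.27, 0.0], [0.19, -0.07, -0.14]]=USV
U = [[-0.78,-0.40,0.48], [0.62,-0.39,0.68], [-0.08,0.83,0.55]]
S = [0.36, 0.28, 0.15]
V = [[0.40,0.86,0.31], [0.91,-0.34,-0.23], [-0.1,0.38,-0.92]]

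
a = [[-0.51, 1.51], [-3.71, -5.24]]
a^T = [[-0.51, -3.71], [1.51, -5.24]]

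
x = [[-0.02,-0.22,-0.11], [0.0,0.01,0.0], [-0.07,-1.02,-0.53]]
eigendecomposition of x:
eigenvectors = [[0.99, 0.21, -0.35],[0.0, 0.0, 0.46],[-0.13, 0.98, -0.82]]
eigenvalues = [-0.01, -0.54, 0.01]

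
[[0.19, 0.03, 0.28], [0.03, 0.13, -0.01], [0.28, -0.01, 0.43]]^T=[[0.19, 0.03, 0.28],[0.03, 0.13, -0.01],[0.28, -0.01, 0.43]]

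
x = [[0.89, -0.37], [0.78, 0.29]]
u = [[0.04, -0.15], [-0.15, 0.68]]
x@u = [[0.09, -0.39], [-0.01, 0.08]]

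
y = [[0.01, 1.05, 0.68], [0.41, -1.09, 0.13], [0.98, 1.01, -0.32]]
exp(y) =[[1.57, 1.05, 0.76],[0.36, 0.53, 0.18],[1.17, 1.03, 1.12]]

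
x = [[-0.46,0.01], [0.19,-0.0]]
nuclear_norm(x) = 0.50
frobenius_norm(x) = 0.50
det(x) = -0.00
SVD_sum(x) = [[-0.46, 0.01], [0.19, -0.00]] + [[0.00, 0.0], [0.00, 0.00]]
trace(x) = -0.46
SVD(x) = [[-0.92, 0.38], [0.38, 0.92]] @ diag([0.4977805047842585, 0.003816943375119669]) @ [[1.00, -0.02],[0.02, 1.00]]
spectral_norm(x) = 0.50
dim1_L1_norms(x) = [0.47, 0.19]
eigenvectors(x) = [[-0.93, -0.02],[0.38, -1.0]]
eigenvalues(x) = [-0.46, 0.0]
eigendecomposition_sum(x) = [[-0.46, 0.01], [0.19, -0.00]] + [[0.0, 0.00], [0.0, 0.0]]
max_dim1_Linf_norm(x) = 0.46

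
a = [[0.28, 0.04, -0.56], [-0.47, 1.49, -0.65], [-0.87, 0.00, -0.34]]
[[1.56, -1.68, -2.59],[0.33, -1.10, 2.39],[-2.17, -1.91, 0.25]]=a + [[1.28, -1.72, -2.03], [0.8, -2.59, 3.04], [-1.30, -1.91, 0.59]]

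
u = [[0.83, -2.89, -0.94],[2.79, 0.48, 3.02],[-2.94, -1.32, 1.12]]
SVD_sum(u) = [[-0.61, -0.25, -0.35], [3.14, 1.31, 1.8], [-1.89, -0.79, -1.09]] + [[1.60, -1.9, -1.41],[-0.14, 0.16, 0.12],[-0.74, 0.88, 0.65]] + [[-0.16, -0.74, 0.81], [-0.22, -0.99, 1.1], [-0.31, -1.41, 1.56]]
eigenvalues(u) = [(-0.33+3.61j), (-0.33-3.61j), (3.08+0j)]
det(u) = 40.58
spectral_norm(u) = 4.56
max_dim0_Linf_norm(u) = 3.02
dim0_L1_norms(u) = [6.56, 4.69, 5.08]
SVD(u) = [[0.16, 0.90, 0.39],[-0.84, -0.08, 0.53],[0.51, -0.42, 0.75]] @ diag([4.559829350706471, 3.1525935548143362, 2.8229435294704204]) @ [[-0.82,-0.34,-0.47], [0.56,-0.67,-0.49], [-0.14,-0.66,0.73]]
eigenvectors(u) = [[0.05+0.50j, 0.05-0.50j, -0.61+0.00j], [0.72+0.00j, 0.72-0.00j, 0.23+0.00j], [(-0.24+0.41j), -0.24-0.41j, (0.76+0j)]]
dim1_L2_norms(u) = [3.15, 4.14, 3.41]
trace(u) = 2.43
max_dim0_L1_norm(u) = 6.56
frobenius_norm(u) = 6.22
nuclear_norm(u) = 10.54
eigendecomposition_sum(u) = [[(-0.15+1.14j), -1.17+0.22j, (0.23+0.85j)], [(1.61+0.4j), 0.14+1.71j, 1.25-0.20j], [-0.76+0.77j, (-1-0.5j), (-0.31+0.77j)]] + [[-0.15-1.14j,  (-1.17-0.22j),  0.23-0.85j], [1.61-0.40j,  0.14-1.71j,  1.25+0.20j], [-0.76-0.77j,  -1.00+0.50j,  (-0.31-0.77j)]] + [[1.14-0.00j,  -0.55+0.00j,  (-1.4+0j)], [(-0.43+0j),  (0.21-0j),  0.52-0.00j], [-1.42+0.00j,  (0.69-0j),  1.74-0.00j]]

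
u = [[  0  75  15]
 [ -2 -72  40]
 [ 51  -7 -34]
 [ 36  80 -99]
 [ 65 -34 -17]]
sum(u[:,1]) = 42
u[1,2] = 40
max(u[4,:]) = 65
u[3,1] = 80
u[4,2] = -17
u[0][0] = 0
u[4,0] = 65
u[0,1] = 75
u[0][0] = 0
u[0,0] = 0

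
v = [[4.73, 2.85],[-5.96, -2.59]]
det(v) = 4.74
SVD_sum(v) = [[4.92,2.47], [-5.8,-2.91]] + [[-0.19, 0.38], [-0.16, 0.32]]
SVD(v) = [[-0.65, 0.76], [0.76, 0.65]] @ diag([8.50972709564361, 0.5564573278059812]) @ [[-0.89, -0.45], [-0.45, 0.89]]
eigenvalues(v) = [(1.07+1.89j), (1.07-1.89j)]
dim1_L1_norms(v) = [7.58, 8.55]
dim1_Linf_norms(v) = [4.73, 5.96]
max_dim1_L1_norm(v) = 8.55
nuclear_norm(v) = 9.07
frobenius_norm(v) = 8.53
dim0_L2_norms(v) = [7.61, 3.85]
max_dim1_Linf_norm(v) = 5.96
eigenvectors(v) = [[(-0.51-0.26j),-0.51+0.26j], [(0.82+0j),(0.82-0j)]]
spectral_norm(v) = 8.51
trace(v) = 2.14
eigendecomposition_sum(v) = [[2.36-0.09j, (1.43-0.8j)], [(-2.98+1.68j), (-1.3+1.98j)]] + [[(2.37+0.09j),1.43+0.80j], [-2.98-1.68j,-1.30-1.98j]]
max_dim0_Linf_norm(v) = 5.96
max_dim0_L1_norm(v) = 10.69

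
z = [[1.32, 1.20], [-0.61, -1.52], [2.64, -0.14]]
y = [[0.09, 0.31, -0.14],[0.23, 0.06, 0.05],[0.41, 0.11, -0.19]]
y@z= [[-0.44, -0.34], [0.4, 0.18], [-0.03, 0.35]]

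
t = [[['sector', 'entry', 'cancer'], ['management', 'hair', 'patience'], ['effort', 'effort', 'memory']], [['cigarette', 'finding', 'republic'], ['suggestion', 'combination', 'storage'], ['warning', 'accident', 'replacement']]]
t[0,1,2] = 'patience'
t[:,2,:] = [['effort', 'effort', 'memory'], ['warning', 'accident', 'replacement']]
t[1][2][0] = 'warning'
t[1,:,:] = [['cigarette', 'finding', 'republic'], ['suggestion', 'combination', 'storage'], ['warning', 'accident', 'replacement']]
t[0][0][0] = 'sector'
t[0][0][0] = 'sector'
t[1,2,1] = 'accident'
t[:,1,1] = ['hair', 'combination']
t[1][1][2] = 'storage'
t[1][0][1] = 'finding'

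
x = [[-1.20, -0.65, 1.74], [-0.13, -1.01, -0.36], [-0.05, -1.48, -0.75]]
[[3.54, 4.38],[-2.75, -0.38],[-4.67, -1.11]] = x @ [[-2.8, -1.41], [2.69, 0.01], [1.11, 1.55]]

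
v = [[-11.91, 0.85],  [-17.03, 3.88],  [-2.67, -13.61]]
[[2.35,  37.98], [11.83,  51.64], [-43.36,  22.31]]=v@[[0.03, -3.26], [3.18, -1.0]]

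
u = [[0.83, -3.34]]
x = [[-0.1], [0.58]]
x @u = [[-0.08, 0.33], [0.48, -1.94]]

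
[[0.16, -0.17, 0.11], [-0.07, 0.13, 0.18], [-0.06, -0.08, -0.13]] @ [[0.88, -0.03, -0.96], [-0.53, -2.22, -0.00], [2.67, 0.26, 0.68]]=[[0.52, 0.40, -0.08], [0.35, -0.24, 0.19], [-0.36, 0.15, -0.03]]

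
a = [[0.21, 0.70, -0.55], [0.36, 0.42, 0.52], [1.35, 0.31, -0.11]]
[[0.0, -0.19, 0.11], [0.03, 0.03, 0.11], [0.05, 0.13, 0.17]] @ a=[[0.08, -0.05, -0.11], [0.17, 0.07, -0.01], [0.29, 0.14, 0.02]]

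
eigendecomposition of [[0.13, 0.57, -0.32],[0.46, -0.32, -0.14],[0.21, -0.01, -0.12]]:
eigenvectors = [[-0.52, 0.8, 0.49], [0.83, 0.48, 0.34], [0.22, 0.36, 0.8]]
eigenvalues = [-0.64, 0.33, 0.0]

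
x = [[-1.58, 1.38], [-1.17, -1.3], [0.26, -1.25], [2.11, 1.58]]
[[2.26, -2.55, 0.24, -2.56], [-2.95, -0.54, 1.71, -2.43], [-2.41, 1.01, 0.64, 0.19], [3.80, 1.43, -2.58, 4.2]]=x @ [[0.31, 1.11, -0.73, 1.82], [1.99, -0.58, -0.66, 0.23]]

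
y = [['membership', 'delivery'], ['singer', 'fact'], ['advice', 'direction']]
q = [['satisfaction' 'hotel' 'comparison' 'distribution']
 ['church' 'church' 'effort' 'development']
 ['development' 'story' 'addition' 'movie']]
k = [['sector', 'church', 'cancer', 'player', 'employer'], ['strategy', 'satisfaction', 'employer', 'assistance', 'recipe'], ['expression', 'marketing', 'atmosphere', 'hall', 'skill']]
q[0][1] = 'hotel'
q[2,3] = 'movie'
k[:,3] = ['player', 'assistance', 'hall']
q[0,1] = 'hotel'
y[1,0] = 'singer'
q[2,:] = ['development', 'story', 'addition', 'movie']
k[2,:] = ['expression', 'marketing', 'atmosphere', 'hall', 'skill']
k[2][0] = 'expression'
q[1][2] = 'effort'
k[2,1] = 'marketing'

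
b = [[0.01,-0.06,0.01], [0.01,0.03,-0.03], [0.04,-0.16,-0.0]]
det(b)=-0.000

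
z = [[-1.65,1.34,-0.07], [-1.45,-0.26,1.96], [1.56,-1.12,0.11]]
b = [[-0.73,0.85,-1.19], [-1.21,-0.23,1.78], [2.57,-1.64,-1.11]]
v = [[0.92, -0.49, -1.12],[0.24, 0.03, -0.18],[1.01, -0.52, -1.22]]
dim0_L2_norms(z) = [2.69, 1.77, 1.96]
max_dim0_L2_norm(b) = 2.93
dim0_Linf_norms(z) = [1.65, 1.34, 1.96]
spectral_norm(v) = 2.28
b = v + z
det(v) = -0.00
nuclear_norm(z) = 5.31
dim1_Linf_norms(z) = [1.65, 1.96, 1.56]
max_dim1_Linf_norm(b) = 2.57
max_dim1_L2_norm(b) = 3.24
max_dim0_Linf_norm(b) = 2.57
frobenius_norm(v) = 2.28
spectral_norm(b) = 3.64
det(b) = -2.64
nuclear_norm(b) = 6.11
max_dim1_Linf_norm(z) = 1.96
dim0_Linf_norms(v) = [1.01, 0.52, 1.22]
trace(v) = -0.27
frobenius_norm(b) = 4.23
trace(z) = -1.80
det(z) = 0.59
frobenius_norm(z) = 3.77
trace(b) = -2.07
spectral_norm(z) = 3.15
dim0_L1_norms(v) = [2.17, 1.04, 2.52]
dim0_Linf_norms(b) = [2.57, 1.64, 1.78]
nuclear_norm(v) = 2.42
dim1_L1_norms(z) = [3.06, 3.67, 2.79]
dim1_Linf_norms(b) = [1.19, 1.78, 2.57]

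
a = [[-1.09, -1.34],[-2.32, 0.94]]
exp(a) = [[1.87, -2.30],[-3.98, 5.35]]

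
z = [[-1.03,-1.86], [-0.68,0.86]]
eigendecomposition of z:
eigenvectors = [[-0.96, 0.61], [-0.27, -0.79]]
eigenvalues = [-1.55, 1.38]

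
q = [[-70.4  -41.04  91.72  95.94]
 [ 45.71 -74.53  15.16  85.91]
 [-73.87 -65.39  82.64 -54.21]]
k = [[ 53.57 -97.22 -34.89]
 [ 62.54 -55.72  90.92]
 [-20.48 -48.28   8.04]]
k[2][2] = 8.04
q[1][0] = 45.71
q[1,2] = 15.16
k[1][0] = 62.54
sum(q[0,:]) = 76.22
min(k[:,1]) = -97.22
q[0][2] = 91.72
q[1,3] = 85.91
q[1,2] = 15.16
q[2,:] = [-73.87, -65.39, 82.64, -54.21]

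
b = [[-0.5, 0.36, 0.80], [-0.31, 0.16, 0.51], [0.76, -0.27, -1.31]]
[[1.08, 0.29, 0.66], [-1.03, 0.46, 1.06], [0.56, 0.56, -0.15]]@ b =[[-0.13, 0.26, 0.15], [1.18, -0.58, -1.98], [-0.57, 0.33, 0.93]]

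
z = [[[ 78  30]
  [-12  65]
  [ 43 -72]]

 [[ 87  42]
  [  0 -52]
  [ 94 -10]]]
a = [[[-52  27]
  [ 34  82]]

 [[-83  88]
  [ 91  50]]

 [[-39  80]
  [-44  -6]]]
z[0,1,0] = -12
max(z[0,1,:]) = 65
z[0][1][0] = -12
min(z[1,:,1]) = -52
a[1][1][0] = 91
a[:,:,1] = [[27, 82], [88, 50], [80, -6]]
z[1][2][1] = -10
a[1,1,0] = 91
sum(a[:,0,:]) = 21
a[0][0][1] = 27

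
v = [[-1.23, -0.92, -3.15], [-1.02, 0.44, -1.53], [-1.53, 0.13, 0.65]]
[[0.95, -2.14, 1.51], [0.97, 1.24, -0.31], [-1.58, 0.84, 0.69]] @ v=[[-1.3, -1.62, 1.26], [-1.98, -0.39, -5.15], [0.03, 1.91, 4.14]]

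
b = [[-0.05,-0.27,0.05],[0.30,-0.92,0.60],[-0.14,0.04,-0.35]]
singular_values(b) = [1.19, 0.31, 0.07]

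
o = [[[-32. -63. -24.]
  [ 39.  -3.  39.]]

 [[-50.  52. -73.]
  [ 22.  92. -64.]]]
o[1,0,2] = -73.0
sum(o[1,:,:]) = -21.0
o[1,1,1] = 92.0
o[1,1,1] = 92.0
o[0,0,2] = -24.0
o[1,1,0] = 22.0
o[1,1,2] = -64.0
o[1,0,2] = -73.0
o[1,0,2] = -73.0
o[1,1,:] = [22.0, 92.0, -64.0]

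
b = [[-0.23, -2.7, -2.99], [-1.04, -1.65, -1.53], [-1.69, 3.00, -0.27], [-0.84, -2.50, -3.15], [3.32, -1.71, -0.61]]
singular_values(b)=[6.65, 4.34, 1.6]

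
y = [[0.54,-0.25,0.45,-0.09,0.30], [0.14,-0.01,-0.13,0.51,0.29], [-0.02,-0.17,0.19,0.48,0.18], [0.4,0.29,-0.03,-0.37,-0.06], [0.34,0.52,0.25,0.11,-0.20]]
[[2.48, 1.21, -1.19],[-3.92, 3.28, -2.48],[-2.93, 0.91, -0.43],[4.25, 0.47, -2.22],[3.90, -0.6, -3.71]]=y@[[4.26, 4.25, -4.51], [1.88, -1.07, -4.82], [3.91, -4.57, 0.88], [-4.88, 2.36, -2.42], [-5.16, 3.04, -1.90]]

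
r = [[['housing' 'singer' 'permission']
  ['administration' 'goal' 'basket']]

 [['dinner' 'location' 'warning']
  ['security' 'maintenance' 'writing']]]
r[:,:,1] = [['singer', 'goal'], ['location', 'maintenance']]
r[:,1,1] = ['goal', 'maintenance']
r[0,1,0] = 'administration'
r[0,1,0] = 'administration'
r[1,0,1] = 'location'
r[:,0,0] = ['housing', 'dinner']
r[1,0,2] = 'warning'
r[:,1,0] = ['administration', 'security']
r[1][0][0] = 'dinner'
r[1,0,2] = 'warning'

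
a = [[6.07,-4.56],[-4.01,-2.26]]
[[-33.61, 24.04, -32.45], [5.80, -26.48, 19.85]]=a@[[-3.20, 5.47, -5.12], [3.11, 2.01, 0.30]]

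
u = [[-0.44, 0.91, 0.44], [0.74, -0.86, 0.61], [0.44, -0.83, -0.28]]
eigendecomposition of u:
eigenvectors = [[-0.71, 0.82, -0.74], [0.36, 0.52, -0.38], [0.61, -0.26, 0.55]]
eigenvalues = [-1.28, 0.0, -0.3]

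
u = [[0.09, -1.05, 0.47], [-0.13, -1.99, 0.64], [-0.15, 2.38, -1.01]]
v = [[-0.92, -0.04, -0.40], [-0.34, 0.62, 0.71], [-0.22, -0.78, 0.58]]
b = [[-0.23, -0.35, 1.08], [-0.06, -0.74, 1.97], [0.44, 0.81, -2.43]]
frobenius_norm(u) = 3.52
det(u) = -0.00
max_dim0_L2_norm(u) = 3.28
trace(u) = -2.91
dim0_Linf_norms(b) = [0.44, 0.81, 2.43]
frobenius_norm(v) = 1.73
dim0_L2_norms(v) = [1.01, 1.0, 1.0]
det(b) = 0.00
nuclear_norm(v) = 3.00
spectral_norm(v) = 1.01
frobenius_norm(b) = 3.54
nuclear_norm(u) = 3.78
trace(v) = 0.28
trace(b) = -3.40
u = b @ v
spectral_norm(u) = 3.52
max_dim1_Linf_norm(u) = 2.38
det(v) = -1.00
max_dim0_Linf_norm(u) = 2.38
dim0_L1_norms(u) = [0.37, 5.42, 2.12]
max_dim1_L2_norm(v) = 1.0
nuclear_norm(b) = 3.79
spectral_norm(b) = 3.53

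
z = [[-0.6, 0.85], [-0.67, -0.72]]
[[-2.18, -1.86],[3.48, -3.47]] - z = [[-1.58, -2.71],[4.15, -2.75]]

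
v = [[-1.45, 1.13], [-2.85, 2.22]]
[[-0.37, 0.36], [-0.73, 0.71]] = v@[[0.39, -0.53],[0.17, -0.36]]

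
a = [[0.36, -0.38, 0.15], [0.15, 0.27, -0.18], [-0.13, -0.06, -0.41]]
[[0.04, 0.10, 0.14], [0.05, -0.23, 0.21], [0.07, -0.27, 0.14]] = a@[[0.16, -0.25, 0.67],[-0.04, -0.20, 0.05],[-0.22, 0.77, -0.56]]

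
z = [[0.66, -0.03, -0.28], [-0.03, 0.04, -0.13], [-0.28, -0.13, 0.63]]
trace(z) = 1.33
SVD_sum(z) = [[0.47,0.05,-0.46], [0.05,0.01,-0.05], [-0.46,-0.05,0.45]] + [[0.19, -0.08, 0.18], [-0.08, 0.04, -0.08], [0.18, -0.08, 0.18]] + [[-0.0, -0.0, -0.0], [-0.00, -0.0, -0.00], [-0.00, -0.00, -0.00]]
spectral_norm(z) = 0.93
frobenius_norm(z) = 1.01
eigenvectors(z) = [[0.71, -0.68, -0.16], [0.08, 0.30, -0.95], [-0.70, -0.67, -0.26]]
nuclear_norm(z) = 1.33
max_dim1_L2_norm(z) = 0.72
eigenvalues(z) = [0.93, 0.4, -0.0]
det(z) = -0.00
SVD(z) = [[-0.71, 0.68, 0.16], [-0.08, -0.30, 0.95], [0.7, 0.67, 0.26]] @ diag([0.930679385899667, 0.4004181266222632, 0.0010975125219303409]) @ [[-0.71,-0.08,0.7], [0.68,-0.3,0.67], [-0.16,-0.95,-0.26]]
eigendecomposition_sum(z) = [[0.47, 0.05, -0.46],  [0.05, 0.01, -0.05],  [-0.46, -0.05, 0.45]] + [[0.19, -0.08, 0.18], [-0.08, 0.04, -0.08], [0.18, -0.08, 0.18]] + [[-0.0,-0.0,-0.00],[-0.00,-0.0,-0.0],[-0.00,-0.0,-0.00]]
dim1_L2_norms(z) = [0.72, 0.14, 0.7]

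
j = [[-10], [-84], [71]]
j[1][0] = -84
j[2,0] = 71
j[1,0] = -84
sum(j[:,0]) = -23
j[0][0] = -10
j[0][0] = -10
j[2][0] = 71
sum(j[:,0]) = -23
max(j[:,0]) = 71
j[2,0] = 71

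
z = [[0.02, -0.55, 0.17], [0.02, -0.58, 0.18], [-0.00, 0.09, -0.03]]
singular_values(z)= [0.84, 0.0, 0.0]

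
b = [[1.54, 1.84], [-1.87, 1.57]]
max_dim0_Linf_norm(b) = 1.87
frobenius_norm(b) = 3.42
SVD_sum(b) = [[-0.08, 0.07],[-1.80, 1.65]] + [[1.62, 1.77],[-0.07, -0.08]]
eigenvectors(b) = [[-0.01+0.70j, (-0.01-0.7j)], [-0.71+0.00j, (-0.71-0j)]]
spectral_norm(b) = 2.44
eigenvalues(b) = [(1.56+1.85j), (1.56-1.85j)]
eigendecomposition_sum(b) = [[(0.77+0.93j), 0.92-0.77j],[-0.94+0.78j, (0.78+0.92j)]] + [[0.77-0.93j, (0.92+0.77j)], [(-0.94-0.78j), (0.78-0.92j)]]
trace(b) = 3.11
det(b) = 5.86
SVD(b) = [[0.04, 1.00], [1.0, -0.04]] @ diag([2.441760662172979, 2.399334255301786]) @ [[-0.74, 0.68], [0.68, 0.74]]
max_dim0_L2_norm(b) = 2.42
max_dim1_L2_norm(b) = 2.44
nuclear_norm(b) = 4.84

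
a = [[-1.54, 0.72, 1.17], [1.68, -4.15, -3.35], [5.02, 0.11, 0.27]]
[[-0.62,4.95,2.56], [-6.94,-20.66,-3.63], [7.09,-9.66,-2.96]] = a @ [[1.37,-1.95,-0.67], [2.38,5.65,-0.89], [-0.19,-1.81,1.85]]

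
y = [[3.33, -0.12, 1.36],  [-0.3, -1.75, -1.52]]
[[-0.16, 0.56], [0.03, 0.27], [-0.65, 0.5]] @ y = [[-0.7, -0.96, -1.07], [0.02, -0.48, -0.37], [-2.31, -0.80, -1.64]]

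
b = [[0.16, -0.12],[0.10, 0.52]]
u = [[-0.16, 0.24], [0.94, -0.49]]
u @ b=[[-0.00, 0.14], [0.1, -0.37]]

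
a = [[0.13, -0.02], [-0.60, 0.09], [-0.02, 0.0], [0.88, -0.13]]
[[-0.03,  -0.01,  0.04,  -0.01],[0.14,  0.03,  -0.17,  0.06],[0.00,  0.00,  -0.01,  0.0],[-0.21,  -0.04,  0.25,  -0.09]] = a@[[-0.24,-0.09,0.28,-0.10], [-0.02,-0.29,-0.04,-0.01]]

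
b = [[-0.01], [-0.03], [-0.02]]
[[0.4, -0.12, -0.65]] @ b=[[0.01]]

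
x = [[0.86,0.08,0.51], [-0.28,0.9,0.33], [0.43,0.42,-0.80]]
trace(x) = 0.96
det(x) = -1.00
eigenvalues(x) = [(-1+0j), (0.98+0.19j), (0.98-0.19j)]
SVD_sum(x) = [[0.21, 0.04, 0.71], [0.08, 0.02, 0.28], [-0.18, -0.04, -0.59]] + [[0.59, -0.18, -0.17],[-0.55, 0.17, 0.15],[0.45, -0.14, -0.13]] + [[0.06,0.22,-0.03], [0.19,0.72,-0.10], [0.16,0.59,-0.08]]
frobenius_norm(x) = 1.73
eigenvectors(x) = [[(0.25+0j), -0.04-0.68j, (-0.04+0.68j)], [(0.2+0j), (0.7+0j), 0.70-0.00j], [-0.95+0.00j, 0.13-0.18j, 0.13+0.18j]]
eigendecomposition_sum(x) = [[(-0.06+0j),-0.05+0.00j,(0.24-0j)], [(-0.05+0j),(-0.04+0j),(0.19-0j)], [(0.24-0j),0.19-0.00j,(-0.9+0j)]] + [[0.46+0.08j, (0.06-0.47j), 0.14-0.08j], [-0.11+0.46j, (0.47+0.1j), 0.07+0.14j], [0.10+0.12j, (0.12-0.1j), 0.05+0.01j]] + [[0.46-0.08j, 0.06+0.47j, 0.14+0.08j], [-0.11-0.46j, 0.47-0.10j, 0.07-0.14j], [(0.1-0.12j), (0.12+0.1j), 0.05-0.01j]]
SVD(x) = [[-0.73,0.64,0.23], [-0.29,-0.59,0.75], [0.62,0.49,0.62]] @ diag([1.0048699619118198, 1.0015342764227102, 0.9959244212277236]) @ [[-0.28, -0.06, -0.96],[0.92, -0.28, -0.26],[0.25, 0.96, -0.13]]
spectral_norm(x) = 1.00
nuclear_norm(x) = 3.00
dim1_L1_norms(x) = [1.45, 1.51, 1.65]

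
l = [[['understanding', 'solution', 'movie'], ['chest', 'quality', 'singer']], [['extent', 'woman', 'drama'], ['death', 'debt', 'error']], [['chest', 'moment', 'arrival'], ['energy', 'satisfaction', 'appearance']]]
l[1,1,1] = 'debt'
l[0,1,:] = ['chest', 'quality', 'singer']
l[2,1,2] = 'appearance'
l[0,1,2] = 'singer'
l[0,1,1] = 'quality'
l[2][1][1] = 'satisfaction'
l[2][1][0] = 'energy'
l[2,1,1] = 'satisfaction'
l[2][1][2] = 'appearance'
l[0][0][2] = 'movie'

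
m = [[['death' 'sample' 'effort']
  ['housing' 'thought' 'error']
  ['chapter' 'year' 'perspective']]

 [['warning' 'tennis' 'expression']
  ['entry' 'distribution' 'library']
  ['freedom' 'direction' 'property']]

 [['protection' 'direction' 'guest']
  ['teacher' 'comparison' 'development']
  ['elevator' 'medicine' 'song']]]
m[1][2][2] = 'property'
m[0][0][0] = 'death'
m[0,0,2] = 'effort'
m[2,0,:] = ['protection', 'direction', 'guest']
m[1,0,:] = ['warning', 'tennis', 'expression']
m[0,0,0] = 'death'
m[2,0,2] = 'guest'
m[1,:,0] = ['warning', 'entry', 'freedom']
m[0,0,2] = 'effort'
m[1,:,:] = [['warning', 'tennis', 'expression'], ['entry', 'distribution', 'library'], ['freedom', 'direction', 'property']]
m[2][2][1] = 'medicine'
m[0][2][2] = 'perspective'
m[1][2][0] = 'freedom'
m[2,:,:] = [['protection', 'direction', 'guest'], ['teacher', 'comparison', 'development'], ['elevator', 'medicine', 'song']]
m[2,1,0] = 'teacher'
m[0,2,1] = 'year'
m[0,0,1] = 'sample'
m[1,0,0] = 'warning'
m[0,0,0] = 'death'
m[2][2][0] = 'elevator'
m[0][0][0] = 'death'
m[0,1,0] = 'housing'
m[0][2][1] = 'year'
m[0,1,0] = 'housing'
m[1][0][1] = 'tennis'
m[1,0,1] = 'tennis'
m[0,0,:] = ['death', 'sample', 'effort']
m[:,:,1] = [['sample', 'thought', 'year'], ['tennis', 'distribution', 'direction'], ['direction', 'comparison', 'medicine']]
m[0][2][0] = 'chapter'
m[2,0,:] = ['protection', 'direction', 'guest']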